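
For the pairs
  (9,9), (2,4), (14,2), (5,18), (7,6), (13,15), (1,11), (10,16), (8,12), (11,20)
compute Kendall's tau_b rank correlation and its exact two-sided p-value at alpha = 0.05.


Step 1: Enumerate the 45 unordered pairs (i,j) with i<j and classify each by sign(x_j-x_i) * sign(y_j-y_i).
  (1,2):dx=-7,dy=-5->C; (1,3):dx=+5,dy=-7->D; (1,4):dx=-4,dy=+9->D; (1,5):dx=-2,dy=-3->C
  (1,6):dx=+4,dy=+6->C; (1,7):dx=-8,dy=+2->D; (1,8):dx=+1,dy=+7->C; (1,9):dx=-1,dy=+3->D
  (1,10):dx=+2,dy=+11->C; (2,3):dx=+12,dy=-2->D; (2,4):dx=+3,dy=+14->C; (2,5):dx=+5,dy=+2->C
  (2,6):dx=+11,dy=+11->C; (2,7):dx=-1,dy=+7->D; (2,8):dx=+8,dy=+12->C; (2,9):dx=+6,dy=+8->C
  (2,10):dx=+9,dy=+16->C; (3,4):dx=-9,dy=+16->D; (3,5):dx=-7,dy=+4->D; (3,6):dx=-1,dy=+13->D
  (3,7):dx=-13,dy=+9->D; (3,8):dx=-4,dy=+14->D; (3,9):dx=-6,dy=+10->D; (3,10):dx=-3,dy=+18->D
  (4,5):dx=+2,dy=-12->D; (4,6):dx=+8,dy=-3->D; (4,7):dx=-4,dy=-7->C; (4,8):dx=+5,dy=-2->D
  (4,9):dx=+3,dy=-6->D; (4,10):dx=+6,dy=+2->C; (5,6):dx=+6,dy=+9->C; (5,7):dx=-6,dy=+5->D
  (5,8):dx=+3,dy=+10->C; (5,9):dx=+1,dy=+6->C; (5,10):dx=+4,dy=+14->C; (6,7):dx=-12,dy=-4->C
  (6,8):dx=-3,dy=+1->D; (6,9):dx=-5,dy=-3->C; (6,10):dx=-2,dy=+5->D; (7,8):dx=+9,dy=+5->C
  (7,9):dx=+7,dy=+1->C; (7,10):dx=+10,dy=+9->C; (8,9):dx=-2,dy=-4->C; (8,10):dx=+1,dy=+4->C
  (9,10):dx=+3,dy=+8->C
Step 2: C = 25, D = 20, total pairs = 45.
Step 3: tau = (C - D)/(n(n-1)/2) = (25 - 20)/45 = 0.111111.
Step 4: Exact two-sided p-value (enumerate n! = 3628800 permutations of y under H0): p = 0.727490.
Step 5: alpha = 0.05. fail to reject H0.

tau_b = 0.1111 (C=25, D=20), p = 0.727490, fail to reject H0.


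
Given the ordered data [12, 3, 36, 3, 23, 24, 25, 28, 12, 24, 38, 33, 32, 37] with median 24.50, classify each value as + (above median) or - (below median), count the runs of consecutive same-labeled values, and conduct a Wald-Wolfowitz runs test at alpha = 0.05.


Step 1: Compute median = 24.50; label A = above, B = below.
Labels in order: BBABBBAABBAAAA  (n_A = 7, n_B = 7)
Step 2: Count runs R = 6.
Step 3: Under H0 (random ordering), E[R] = 2*n_A*n_B/(n_A+n_B) + 1 = 2*7*7/14 + 1 = 8.0000.
        Var[R] = 2*n_A*n_B*(2*n_A*n_B - n_A - n_B) / ((n_A+n_B)^2 * (n_A+n_B-1)) = 8232/2548 = 3.2308.
        SD[R] = 1.7974.
Step 4: Continuity-corrected z = (R + 0.5 - E[R]) / SD[R] = (6 + 0.5 - 8.0000) / 1.7974 = -0.8345.
Step 5: Two-sided p-value via normal approximation = 2*(1 - Phi(|z|)) = 0.403986.
Step 6: alpha = 0.05. fail to reject H0.

R = 6, z = -0.8345, p = 0.403986, fail to reject H0.


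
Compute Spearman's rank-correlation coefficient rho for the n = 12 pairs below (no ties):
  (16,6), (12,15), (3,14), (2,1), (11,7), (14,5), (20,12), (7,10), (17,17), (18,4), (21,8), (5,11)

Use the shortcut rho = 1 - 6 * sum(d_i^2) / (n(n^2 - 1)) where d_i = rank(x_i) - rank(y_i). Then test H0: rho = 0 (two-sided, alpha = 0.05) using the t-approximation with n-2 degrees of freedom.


Step 1: Rank x and y separately (midranks; no ties here).
rank(x): 16->8, 12->6, 3->2, 2->1, 11->5, 14->7, 20->11, 7->4, 17->9, 18->10, 21->12, 5->3
rank(y): 6->4, 15->11, 14->10, 1->1, 7->5, 5->3, 12->9, 10->7, 17->12, 4->2, 8->6, 11->8
Step 2: d_i = R_x(i) - R_y(i); compute d_i^2.
  (8-4)^2=16, (6-11)^2=25, (2-10)^2=64, (1-1)^2=0, (5-5)^2=0, (7-3)^2=16, (11-9)^2=4, (4-7)^2=9, (9-12)^2=9, (10-2)^2=64, (12-6)^2=36, (3-8)^2=25
sum(d^2) = 268.
Step 3: rho = 1 - 6*268 / (12*(12^2 - 1)) = 1 - 1608/1716 = 0.062937.
Step 4: Under H0, t = rho * sqrt((n-2)/(1-rho^2)) = 0.1994 ~ t(10).
Step 5: Two-sided p-value from the t-distribution with 10 df = 0.845931.
Step 6: alpha = 0.05. fail to reject H0.

rho = 0.0629, p = 0.845931, fail to reject H0 at alpha = 0.05.


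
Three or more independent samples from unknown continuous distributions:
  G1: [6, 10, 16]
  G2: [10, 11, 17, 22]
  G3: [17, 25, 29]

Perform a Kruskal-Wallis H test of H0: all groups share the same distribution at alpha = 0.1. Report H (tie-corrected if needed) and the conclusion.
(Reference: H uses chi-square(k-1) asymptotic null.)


Step 1: Combine all N = 10 observations and assign midranks.
sorted (value, group, rank): (6,G1,1), (10,G1,2.5), (10,G2,2.5), (11,G2,4), (16,G1,5), (17,G2,6.5), (17,G3,6.5), (22,G2,8), (25,G3,9), (29,G3,10)
Step 2: Sum ranks within each group.
R_1 = 8.5 (n_1 = 3)
R_2 = 21 (n_2 = 4)
R_3 = 25.5 (n_3 = 3)
Step 3: H = 12/(N(N+1)) * sum(R_i^2/n_i) - 3(N+1)
     = 12/(10*11) * (8.5^2/3 + 21^2/4 + 25.5^2/3) - 3*11
     = 0.109091 * 351.083 - 33
     = 5.300000.
Step 4: Ties present; correction factor C = 1 - 12/(10^3 - 10) = 0.987879. Corrected H = 5.300000 / 0.987879 = 5.365031.
Step 5: Under H0, H ~ chi^2(2); p-value = 0.068391.
Step 6: alpha = 0.1. reject H0.

H = 5.3650, df = 2, p = 0.068391, reject H0.


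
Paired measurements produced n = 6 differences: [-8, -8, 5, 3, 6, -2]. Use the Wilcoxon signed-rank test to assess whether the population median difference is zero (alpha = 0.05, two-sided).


Step 1: Drop any zero differences (none here) and take |d_i|.
|d| = [8, 8, 5, 3, 6, 2]
Step 2: Midrank |d_i| (ties get averaged ranks).
ranks: |8|->5.5, |8|->5.5, |5|->3, |3|->2, |6|->4, |2|->1
Step 3: Attach original signs; sum ranks with positive sign and with negative sign.
W+ = 3 + 2 + 4 = 9
W- = 5.5 + 5.5 + 1 = 12
(Check: W+ + W- = 21 should equal n(n+1)/2 = 21.)
Step 4: Test statistic W = min(W+, W-) = 9.
Step 5: Ties in |d|, so use the tie-corrected normal approximation.
        E[W] = n(n+1)/4 = 6*7/4 = 10.5.
        Tie groups: |d|=8 (t=2); sum(t^3 - t) = 6.
        Var[W] = n(n+1)(2n+1)/24 - sum(t^3-t)/48 = 546/24 - 6/48 = 22.625.
        z = (W - E[W]) / sqrt(Var[W]) = (9 - 10.5) / 4.7566 = -0.3154.
        Two-sided p = 2*Phi(z) = 0.752494.
Step 6: alpha = 0.05. fail to reject H0.

W+ = 9, W- = 12, W = min = 9, p = 0.752494, fail to reject H0.


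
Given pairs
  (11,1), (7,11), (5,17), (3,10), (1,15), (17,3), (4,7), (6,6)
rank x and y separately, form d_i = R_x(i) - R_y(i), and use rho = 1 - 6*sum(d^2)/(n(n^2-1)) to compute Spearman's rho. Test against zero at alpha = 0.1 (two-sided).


Step 1: Rank x and y separately (midranks; no ties here).
rank(x): 11->7, 7->6, 5->4, 3->2, 1->1, 17->8, 4->3, 6->5
rank(y): 1->1, 11->6, 17->8, 10->5, 15->7, 3->2, 7->4, 6->3
Step 2: d_i = R_x(i) - R_y(i); compute d_i^2.
  (7-1)^2=36, (6-6)^2=0, (4-8)^2=16, (2-5)^2=9, (1-7)^2=36, (8-2)^2=36, (3-4)^2=1, (5-3)^2=4
sum(d^2) = 138.
Step 3: rho = 1 - 6*138 / (8*(8^2 - 1)) = 1 - 828/504 = -0.642857.
Step 4: Under H0, t = rho * sqrt((n-2)/(1-rho^2)) = -2.0557 ~ t(6).
Step 5: Two-sided p-value from the t-distribution with 6 df = 0.085559.
Step 6: alpha = 0.1. reject H0.

rho = -0.6429, p = 0.085559, reject H0 at alpha = 0.1.


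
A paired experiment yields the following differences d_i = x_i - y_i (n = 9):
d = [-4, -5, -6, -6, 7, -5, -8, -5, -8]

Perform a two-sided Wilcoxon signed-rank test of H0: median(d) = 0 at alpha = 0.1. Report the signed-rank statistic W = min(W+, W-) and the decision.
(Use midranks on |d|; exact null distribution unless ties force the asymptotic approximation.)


Step 1: Drop any zero differences (none here) and take |d_i|.
|d| = [4, 5, 6, 6, 7, 5, 8, 5, 8]
Step 2: Midrank |d_i| (ties get averaged ranks).
ranks: |4|->1, |5|->3, |6|->5.5, |6|->5.5, |7|->7, |5|->3, |8|->8.5, |5|->3, |8|->8.5
Step 3: Attach original signs; sum ranks with positive sign and with negative sign.
W+ = 7 = 7
W- = 1 + 3 + 5.5 + 5.5 + 3 + 8.5 + 3 + 8.5 = 38
(Check: W+ + W- = 45 should equal n(n+1)/2 = 45.)
Step 4: Test statistic W = min(W+, W-) = 7.
Step 5: Ties in |d|, so use the tie-corrected normal approximation.
        E[W] = n(n+1)/4 = 9*10/4 = 22.5.
        Tie groups: |d|=5 (t=3), |d|=6 (t=2), |d|=8 (t=2); sum(t^3 - t) = 36.
        Var[W] = n(n+1)(2n+1)/24 - sum(t^3-t)/48 = 1710/24 - 36/48 = 70.5.
        z = (W - E[W]) / sqrt(Var[W]) = (7 - 22.5) / 8.3964 = -1.8460.
        Two-sided p = 2*Phi(z) = 0.064889.
Step 6: alpha = 0.1. reject H0.

W+ = 7, W- = 38, W = min = 7, p = 0.064889, reject H0.


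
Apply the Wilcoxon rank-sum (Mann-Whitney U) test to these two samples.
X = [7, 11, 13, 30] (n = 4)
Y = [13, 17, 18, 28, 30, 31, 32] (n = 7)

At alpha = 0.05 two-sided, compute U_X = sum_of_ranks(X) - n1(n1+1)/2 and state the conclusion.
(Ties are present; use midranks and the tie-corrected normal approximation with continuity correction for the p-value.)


Step 1: Combine and sort all 11 observations; assign midranks.
sorted (value, group): (7,X), (11,X), (13,X), (13,Y), (17,Y), (18,Y), (28,Y), (30,X), (30,Y), (31,Y), (32,Y)
ranks: 7->1, 11->2, 13->3.5, 13->3.5, 17->5, 18->6, 28->7, 30->8.5, 30->8.5, 31->10, 32->11
Step 2: Rank sum for X: R1 = 1 + 2 + 3.5 + 8.5 = 15.
Step 3: U_X = R1 - n1(n1+1)/2 = 15 - 4*5/2 = 15 - 10 = 5.
       U_Y = n1*n2 - U_X = 28 - 5 = 23.
Step 4: Ties are present, so use the tie-corrected normal approximation (with continuity correction) for the p-value.
Step 5: p-value = 0.106592; compare to alpha = 0.05. fail to reject H0.

U_X = 5, p = 0.106592, fail to reject H0 at alpha = 0.05.


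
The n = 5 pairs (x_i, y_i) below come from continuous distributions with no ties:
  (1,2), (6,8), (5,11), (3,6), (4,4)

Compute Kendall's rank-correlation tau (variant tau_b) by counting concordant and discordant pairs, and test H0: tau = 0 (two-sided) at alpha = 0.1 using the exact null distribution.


Step 1: Enumerate the 10 unordered pairs (i,j) with i<j and classify each by sign(x_j-x_i) * sign(y_j-y_i).
  (1,2):dx=+5,dy=+6->C; (1,3):dx=+4,dy=+9->C; (1,4):dx=+2,dy=+4->C; (1,5):dx=+3,dy=+2->C
  (2,3):dx=-1,dy=+3->D; (2,4):dx=-3,dy=-2->C; (2,5):dx=-2,dy=-4->C; (3,4):dx=-2,dy=-5->C
  (3,5):dx=-1,dy=-7->C; (4,5):dx=+1,dy=-2->D
Step 2: C = 8, D = 2, total pairs = 10.
Step 3: tau = (C - D)/(n(n-1)/2) = (8 - 2)/10 = 0.600000.
Step 4: Exact two-sided p-value (enumerate n! = 120 permutations of y under H0): p = 0.233333.
Step 5: alpha = 0.1. fail to reject H0.

tau_b = 0.6000 (C=8, D=2), p = 0.233333, fail to reject H0.


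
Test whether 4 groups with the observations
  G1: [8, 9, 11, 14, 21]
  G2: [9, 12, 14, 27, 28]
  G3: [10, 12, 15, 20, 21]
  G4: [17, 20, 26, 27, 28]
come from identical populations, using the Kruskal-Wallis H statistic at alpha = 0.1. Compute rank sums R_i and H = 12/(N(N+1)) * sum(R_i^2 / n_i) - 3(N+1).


Step 1: Combine all N = 20 observations and assign midranks.
sorted (value, group, rank): (8,G1,1), (9,G1,2.5), (9,G2,2.5), (10,G3,4), (11,G1,5), (12,G2,6.5), (12,G3,6.5), (14,G1,8.5), (14,G2,8.5), (15,G3,10), (17,G4,11), (20,G3,12.5), (20,G4,12.5), (21,G1,14.5), (21,G3,14.5), (26,G4,16), (27,G2,17.5), (27,G4,17.5), (28,G2,19.5), (28,G4,19.5)
Step 2: Sum ranks within each group.
R_1 = 31.5 (n_1 = 5)
R_2 = 54.5 (n_2 = 5)
R_3 = 47.5 (n_3 = 5)
R_4 = 76.5 (n_4 = 5)
Step 3: H = 12/(N(N+1)) * sum(R_i^2/n_i) - 3(N+1)
     = 12/(20*21) * (31.5^2/5 + 54.5^2/5 + 47.5^2/5 + 76.5^2/5) - 3*21
     = 0.028571 * 2414.2 - 63
     = 5.977143.
Step 4: Ties present; correction factor C = 1 - 42/(20^3 - 20) = 0.994737. Corrected H = 5.977143 / 0.994737 = 6.008768.
Step 5: Under H0, H ~ chi^2(3); p-value = 0.111184.
Step 6: alpha = 0.1. fail to reject H0.

H = 6.0088, df = 3, p = 0.111184, fail to reject H0.


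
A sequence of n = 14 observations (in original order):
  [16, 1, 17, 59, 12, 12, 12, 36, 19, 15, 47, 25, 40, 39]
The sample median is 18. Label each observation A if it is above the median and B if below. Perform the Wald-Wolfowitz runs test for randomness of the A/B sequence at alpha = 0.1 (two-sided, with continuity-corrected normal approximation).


Step 1: Compute median = 18; label A = above, B = below.
Labels in order: BBBABBBAABAAAA  (n_A = 7, n_B = 7)
Step 2: Count runs R = 6.
Step 3: Under H0 (random ordering), E[R] = 2*n_A*n_B/(n_A+n_B) + 1 = 2*7*7/14 + 1 = 8.0000.
        Var[R] = 2*n_A*n_B*(2*n_A*n_B - n_A - n_B) / ((n_A+n_B)^2 * (n_A+n_B-1)) = 8232/2548 = 3.2308.
        SD[R] = 1.7974.
Step 4: Continuity-corrected z = (R + 0.5 - E[R]) / SD[R] = (6 + 0.5 - 8.0000) / 1.7974 = -0.8345.
Step 5: Two-sided p-value via normal approximation = 2*(1 - Phi(|z|)) = 0.403986.
Step 6: alpha = 0.1. fail to reject H0.

R = 6, z = -0.8345, p = 0.403986, fail to reject H0.


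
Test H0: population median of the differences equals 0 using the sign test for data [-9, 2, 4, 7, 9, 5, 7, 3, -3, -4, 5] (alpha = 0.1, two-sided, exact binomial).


Step 1: Discard zero differences. Original n = 11; n_eff = number of nonzero differences = 11.
Nonzero differences (with sign): -9, +2, +4, +7, +9, +5, +7, +3, -3, -4, +5
Step 2: Count signs: positive = 8, negative = 3.
Step 3: Under H0: P(positive) = 0.5, so the number of positives S ~ Bin(11, 0.5).
Step 4: Two-sided exact p-value = sum of Bin(11,0.5) probabilities at or below the observed probability = 0.226562.
Step 5: alpha = 0.1. fail to reject H0.

n_eff = 11, pos = 8, neg = 3, p = 0.226562, fail to reject H0.


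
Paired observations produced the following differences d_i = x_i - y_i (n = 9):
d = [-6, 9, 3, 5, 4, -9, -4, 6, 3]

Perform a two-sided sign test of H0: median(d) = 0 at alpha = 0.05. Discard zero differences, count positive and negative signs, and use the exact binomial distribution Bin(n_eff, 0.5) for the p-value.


Step 1: Discard zero differences. Original n = 9; n_eff = number of nonzero differences = 9.
Nonzero differences (with sign): -6, +9, +3, +5, +4, -9, -4, +6, +3
Step 2: Count signs: positive = 6, negative = 3.
Step 3: Under H0: P(positive) = 0.5, so the number of positives S ~ Bin(9, 0.5).
Step 4: Two-sided exact p-value = sum of Bin(9,0.5) probabilities at or below the observed probability = 0.507812.
Step 5: alpha = 0.05. fail to reject H0.

n_eff = 9, pos = 6, neg = 3, p = 0.507812, fail to reject H0.


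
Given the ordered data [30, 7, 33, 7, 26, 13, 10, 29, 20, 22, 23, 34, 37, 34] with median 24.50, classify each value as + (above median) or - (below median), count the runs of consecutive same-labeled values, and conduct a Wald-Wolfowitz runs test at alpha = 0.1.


Step 1: Compute median = 24.50; label A = above, B = below.
Labels in order: ABABABBABBBAAA  (n_A = 7, n_B = 7)
Step 2: Count runs R = 9.
Step 3: Under H0 (random ordering), E[R] = 2*n_A*n_B/(n_A+n_B) + 1 = 2*7*7/14 + 1 = 8.0000.
        Var[R] = 2*n_A*n_B*(2*n_A*n_B - n_A - n_B) / ((n_A+n_B)^2 * (n_A+n_B-1)) = 8232/2548 = 3.2308.
        SD[R] = 1.7974.
Step 4: Continuity-corrected z = (R - 0.5 - E[R]) / SD[R] = (9 - 0.5 - 8.0000) / 1.7974 = 0.2782.
Step 5: Two-sided p-value via normal approximation = 2*(1 - Phi(|z|)) = 0.780879.
Step 6: alpha = 0.1. fail to reject H0.

R = 9, z = 0.2782, p = 0.780879, fail to reject H0.


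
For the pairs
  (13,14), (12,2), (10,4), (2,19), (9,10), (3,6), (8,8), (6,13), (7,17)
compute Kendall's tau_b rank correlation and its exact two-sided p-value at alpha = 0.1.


Step 1: Enumerate the 36 unordered pairs (i,j) with i<j and classify each by sign(x_j-x_i) * sign(y_j-y_i).
  (1,2):dx=-1,dy=-12->C; (1,3):dx=-3,dy=-10->C; (1,4):dx=-11,dy=+5->D; (1,5):dx=-4,dy=-4->C
  (1,6):dx=-10,dy=-8->C; (1,7):dx=-5,dy=-6->C; (1,8):dx=-7,dy=-1->C; (1,9):dx=-6,dy=+3->D
  (2,3):dx=-2,dy=+2->D; (2,4):dx=-10,dy=+17->D; (2,5):dx=-3,dy=+8->D; (2,6):dx=-9,dy=+4->D
  (2,7):dx=-4,dy=+6->D; (2,8):dx=-6,dy=+11->D; (2,9):dx=-5,dy=+15->D; (3,4):dx=-8,dy=+15->D
  (3,5):dx=-1,dy=+6->D; (3,6):dx=-7,dy=+2->D; (3,7):dx=-2,dy=+4->D; (3,8):dx=-4,dy=+9->D
  (3,9):dx=-3,dy=+13->D; (4,5):dx=+7,dy=-9->D; (4,6):dx=+1,dy=-13->D; (4,7):dx=+6,dy=-11->D
  (4,8):dx=+4,dy=-6->D; (4,9):dx=+5,dy=-2->D; (5,6):dx=-6,dy=-4->C; (5,7):dx=-1,dy=-2->C
  (5,8):dx=-3,dy=+3->D; (5,9):dx=-2,dy=+7->D; (6,7):dx=+5,dy=+2->C; (6,8):dx=+3,dy=+7->C
  (6,9):dx=+4,dy=+11->C; (7,8):dx=-2,dy=+5->D; (7,9):dx=-1,dy=+9->D; (8,9):dx=+1,dy=+4->C
Step 2: C = 12, D = 24, total pairs = 36.
Step 3: tau = (C - D)/(n(n-1)/2) = (12 - 24)/36 = -0.333333.
Step 4: Exact two-sided p-value (enumerate n! = 362880 permutations of y under H0): p = 0.259518.
Step 5: alpha = 0.1. fail to reject H0.

tau_b = -0.3333 (C=12, D=24), p = 0.259518, fail to reject H0.


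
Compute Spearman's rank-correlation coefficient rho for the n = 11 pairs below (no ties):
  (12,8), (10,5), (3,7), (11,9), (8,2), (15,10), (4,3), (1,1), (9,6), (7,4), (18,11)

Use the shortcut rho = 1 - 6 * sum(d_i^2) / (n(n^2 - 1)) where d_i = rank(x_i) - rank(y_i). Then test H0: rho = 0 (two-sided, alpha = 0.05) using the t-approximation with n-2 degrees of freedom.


Step 1: Rank x and y separately (midranks; no ties here).
rank(x): 12->9, 10->7, 3->2, 11->8, 8->5, 15->10, 4->3, 1->1, 9->6, 7->4, 18->11
rank(y): 8->8, 5->5, 7->7, 9->9, 2->2, 10->10, 3->3, 1->1, 6->6, 4->4, 11->11
Step 2: d_i = R_x(i) - R_y(i); compute d_i^2.
  (9-8)^2=1, (7-5)^2=4, (2-7)^2=25, (8-9)^2=1, (5-2)^2=9, (10-10)^2=0, (3-3)^2=0, (1-1)^2=0, (6-6)^2=0, (4-4)^2=0, (11-11)^2=0
sum(d^2) = 40.
Step 3: rho = 1 - 6*40 / (11*(11^2 - 1)) = 1 - 240/1320 = 0.818182.
Step 4: Under H0, t = rho * sqrt((n-2)/(1-rho^2)) = 4.2691 ~ t(9).
Step 5: Two-sided p-value from the t-distribution with 9 df = 0.002083.
Step 6: alpha = 0.05. reject H0.

rho = 0.8182, p = 0.002083, reject H0 at alpha = 0.05.


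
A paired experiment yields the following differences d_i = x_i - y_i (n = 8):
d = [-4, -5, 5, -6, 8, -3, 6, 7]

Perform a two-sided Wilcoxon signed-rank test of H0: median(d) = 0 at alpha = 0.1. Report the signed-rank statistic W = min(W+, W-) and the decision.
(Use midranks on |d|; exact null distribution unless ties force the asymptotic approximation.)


Step 1: Drop any zero differences (none here) and take |d_i|.
|d| = [4, 5, 5, 6, 8, 3, 6, 7]
Step 2: Midrank |d_i| (ties get averaged ranks).
ranks: |4|->2, |5|->3.5, |5|->3.5, |6|->5.5, |8|->8, |3|->1, |6|->5.5, |7|->7
Step 3: Attach original signs; sum ranks with positive sign and with negative sign.
W+ = 3.5 + 8 + 5.5 + 7 = 24
W- = 2 + 3.5 + 5.5 + 1 = 12
(Check: W+ + W- = 36 should equal n(n+1)/2 = 36.)
Step 4: Test statistic W = min(W+, W-) = 12.
Step 5: Ties in |d|, so use the tie-corrected normal approximation.
        E[W] = n(n+1)/4 = 8*9/4 = 18.
        Tie groups: |d|=5 (t=2), |d|=6 (t=2); sum(t^3 - t) = 12.
        Var[W] = n(n+1)(2n+1)/24 - sum(t^3-t)/48 = 1224/24 - 12/48 = 50.75.
        z = (W - E[W]) / sqrt(Var[W]) = (12 - 18) / 7.1239 = -0.8422.
        Two-sided p = 2*Phi(z) = 0.399656.
Step 6: alpha = 0.1. fail to reject H0.

W+ = 24, W- = 12, W = min = 12, p = 0.399656, fail to reject H0.


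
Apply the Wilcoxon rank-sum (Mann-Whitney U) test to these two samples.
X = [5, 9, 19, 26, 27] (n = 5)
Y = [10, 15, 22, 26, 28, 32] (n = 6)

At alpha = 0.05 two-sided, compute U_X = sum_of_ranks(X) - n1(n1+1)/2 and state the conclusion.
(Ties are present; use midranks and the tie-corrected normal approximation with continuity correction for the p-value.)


Step 1: Combine and sort all 11 observations; assign midranks.
sorted (value, group): (5,X), (9,X), (10,Y), (15,Y), (19,X), (22,Y), (26,X), (26,Y), (27,X), (28,Y), (32,Y)
ranks: 5->1, 9->2, 10->3, 15->4, 19->5, 22->6, 26->7.5, 26->7.5, 27->9, 28->10, 32->11
Step 2: Rank sum for X: R1 = 1 + 2 + 5 + 7.5 + 9 = 24.5.
Step 3: U_X = R1 - n1(n1+1)/2 = 24.5 - 5*6/2 = 24.5 - 15 = 9.5.
       U_Y = n1*n2 - U_X = 30 - 9.5 = 20.5.
Step 4: Ties are present, so use the tie-corrected normal approximation (with continuity correction) for the p-value.
Step 5: p-value = 0.360216; compare to alpha = 0.05. fail to reject H0.

U_X = 9.5, p = 0.360216, fail to reject H0 at alpha = 0.05.


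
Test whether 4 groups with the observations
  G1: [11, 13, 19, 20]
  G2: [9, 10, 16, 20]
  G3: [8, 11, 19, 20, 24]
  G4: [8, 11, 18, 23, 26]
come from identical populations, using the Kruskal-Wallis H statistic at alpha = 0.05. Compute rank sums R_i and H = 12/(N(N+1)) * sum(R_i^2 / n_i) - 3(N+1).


Step 1: Combine all N = 18 observations and assign midranks.
sorted (value, group, rank): (8,G3,1.5), (8,G4,1.5), (9,G2,3), (10,G2,4), (11,G1,6), (11,G3,6), (11,G4,6), (13,G1,8), (16,G2,9), (18,G4,10), (19,G1,11.5), (19,G3,11.5), (20,G1,14), (20,G2,14), (20,G3,14), (23,G4,16), (24,G3,17), (26,G4,18)
Step 2: Sum ranks within each group.
R_1 = 39.5 (n_1 = 4)
R_2 = 30 (n_2 = 4)
R_3 = 50 (n_3 = 5)
R_4 = 51.5 (n_4 = 5)
Step 3: H = 12/(N(N+1)) * sum(R_i^2/n_i) - 3(N+1)
     = 12/(18*19) * (39.5^2/4 + 30^2/4 + 50^2/5 + 51.5^2/5) - 3*19
     = 0.035088 * 1645.51 - 57
     = 0.737281.
Step 4: Ties present; correction factor C = 1 - 60/(18^3 - 18) = 0.989680. Corrected H = 0.737281 / 0.989680 = 0.744969.
Step 5: Under H0, H ~ chi^2(3); p-value = 0.862579.
Step 6: alpha = 0.05. fail to reject H0.

H = 0.7450, df = 3, p = 0.862579, fail to reject H0.


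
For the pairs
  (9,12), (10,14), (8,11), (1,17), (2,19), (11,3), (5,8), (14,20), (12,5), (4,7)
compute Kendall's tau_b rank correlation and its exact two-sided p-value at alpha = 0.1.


Step 1: Enumerate the 45 unordered pairs (i,j) with i<j and classify each by sign(x_j-x_i) * sign(y_j-y_i).
  (1,2):dx=+1,dy=+2->C; (1,3):dx=-1,dy=-1->C; (1,4):dx=-8,dy=+5->D; (1,5):dx=-7,dy=+7->D
  (1,6):dx=+2,dy=-9->D; (1,7):dx=-4,dy=-4->C; (1,8):dx=+5,dy=+8->C; (1,9):dx=+3,dy=-7->D
  (1,10):dx=-5,dy=-5->C; (2,3):dx=-2,dy=-3->C; (2,4):dx=-9,dy=+3->D; (2,5):dx=-8,dy=+5->D
  (2,6):dx=+1,dy=-11->D; (2,7):dx=-5,dy=-6->C; (2,8):dx=+4,dy=+6->C; (2,9):dx=+2,dy=-9->D
  (2,10):dx=-6,dy=-7->C; (3,4):dx=-7,dy=+6->D; (3,5):dx=-6,dy=+8->D; (3,6):dx=+3,dy=-8->D
  (3,7):dx=-3,dy=-3->C; (3,8):dx=+6,dy=+9->C; (3,9):dx=+4,dy=-6->D; (3,10):dx=-4,dy=-4->C
  (4,5):dx=+1,dy=+2->C; (4,6):dx=+10,dy=-14->D; (4,7):dx=+4,dy=-9->D; (4,8):dx=+13,dy=+3->C
  (4,9):dx=+11,dy=-12->D; (4,10):dx=+3,dy=-10->D; (5,6):dx=+9,dy=-16->D; (5,7):dx=+3,dy=-11->D
  (5,8):dx=+12,dy=+1->C; (5,9):dx=+10,dy=-14->D; (5,10):dx=+2,dy=-12->D; (6,7):dx=-6,dy=+5->D
  (6,8):dx=+3,dy=+17->C; (6,9):dx=+1,dy=+2->C; (6,10):dx=-7,dy=+4->D; (7,8):dx=+9,dy=+12->C
  (7,9):dx=+7,dy=-3->D; (7,10):dx=-1,dy=-1->C; (8,9):dx=-2,dy=-15->C; (8,10):dx=-10,dy=-13->C
  (9,10):dx=-8,dy=+2->D
Step 2: C = 21, D = 24, total pairs = 45.
Step 3: tau = (C - D)/(n(n-1)/2) = (21 - 24)/45 = -0.066667.
Step 4: Exact two-sided p-value (enumerate n! = 3628800 permutations of y under H0): p = 0.861801.
Step 5: alpha = 0.1. fail to reject H0.

tau_b = -0.0667 (C=21, D=24), p = 0.861801, fail to reject H0.


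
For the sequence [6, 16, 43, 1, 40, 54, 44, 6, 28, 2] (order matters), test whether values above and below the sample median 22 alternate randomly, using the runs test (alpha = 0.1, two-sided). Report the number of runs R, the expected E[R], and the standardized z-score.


Step 1: Compute median = 22; label A = above, B = below.
Labels in order: BBABAAABAB  (n_A = 5, n_B = 5)
Step 2: Count runs R = 7.
Step 3: Under H0 (random ordering), E[R] = 2*n_A*n_B/(n_A+n_B) + 1 = 2*5*5/10 + 1 = 6.0000.
        Var[R] = 2*n_A*n_B*(2*n_A*n_B - n_A - n_B) / ((n_A+n_B)^2 * (n_A+n_B-1)) = 2000/900 = 2.2222.
        SD[R] = 1.4907.
Step 4: Continuity-corrected z = (R - 0.5 - E[R]) / SD[R] = (7 - 0.5 - 6.0000) / 1.4907 = 0.3354.
Step 5: Two-sided p-value via normal approximation = 2*(1 - Phi(|z|)) = 0.737316.
Step 6: alpha = 0.1. fail to reject H0.

R = 7, z = 0.3354, p = 0.737316, fail to reject H0.


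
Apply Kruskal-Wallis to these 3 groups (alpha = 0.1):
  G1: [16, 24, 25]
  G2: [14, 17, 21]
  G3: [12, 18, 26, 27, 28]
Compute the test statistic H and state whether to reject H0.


Step 1: Combine all N = 11 observations and assign midranks.
sorted (value, group, rank): (12,G3,1), (14,G2,2), (16,G1,3), (17,G2,4), (18,G3,5), (21,G2,6), (24,G1,7), (25,G1,8), (26,G3,9), (27,G3,10), (28,G3,11)
Step 2: Sum ranks within each group.
R_1 = 18 (n_1 = 3)
R_2 = 12 (n_2 = 3)
R_3 = 36 (n_3 = 5)
Step 3: H = 12/(N(N+1)) * sum(R_i^2/n_i) - 3(N+1)
     = 12/(11*12) * (18^2/3 + 12^2/3 + 36^2/5) - 3*12
     = 0.090909 * 415.2 - 36
     = 1.745455.
Step 4: No ties, so H is used without correction.
Step 5: Under H0, H ~ chi^2(2); p-value = 0.417811.
Step 6: alpha = 0.1. fail to reject H0.

H = 1.7455, df = 2, p = 0.417811, fail to reject H0.


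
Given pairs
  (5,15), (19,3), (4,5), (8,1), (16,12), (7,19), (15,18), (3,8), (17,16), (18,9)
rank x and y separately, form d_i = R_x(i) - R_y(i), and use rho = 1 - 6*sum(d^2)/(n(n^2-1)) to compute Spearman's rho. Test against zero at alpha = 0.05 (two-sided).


Step 1: Rank x and y separately (midranks; no ties here).
rank(x): 5->3, 19->10, 4->2, 8->5, 16->7, 7->4, 15->6, 3->1, 17->8, 18->9
rank(y): 15->7, 3->2, 5->3, 1->1, 12->6, 19->10, 18->9, 8->4, 16->8, 9->5
Step 2: d_i = R_x(i) - R_y(i); compute d_i^2.
  (3-7)^2=16, (10-2)^2=64, (2-3)^2=1, (5-1)^2=16, (7-6)^2=1, (4-10)^2=36, (6-9)^2=9, (1-4)^2=9, (8-8)^2=0, (9-5)^2=16
sum(d^2) = 168.
Step 3: rho = 1 - 6*168 / (10*(10^2 - 1)) = 1 - 1008/990 = -0.018182.
Step 4: Under H0, t = rho * sqrt((n-2)/(1-rho^2)) = -0.0514 ~ t(8).
Step 5: Two-sided p-value from the t-distribution with 8 df = 0.960240.
Step 6: alpha = 0.05. fail to reject H0.

rho = -0.0182, p = 0.960240, fail to reject H0 at alpha = 0.05.


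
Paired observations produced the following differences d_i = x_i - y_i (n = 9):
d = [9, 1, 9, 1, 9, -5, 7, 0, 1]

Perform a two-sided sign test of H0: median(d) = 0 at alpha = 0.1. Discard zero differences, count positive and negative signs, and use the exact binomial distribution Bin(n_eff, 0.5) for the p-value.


Step 1: Discard zero differences. Original n = 9; n_eff = number of nonzero differences = 8.
Nonzero differences (with sign): +9, +1, +9, +1, +9, -5, +7, +1
Step 2: Count signs: positive = 7, negative = 1.
Step 3: Under H0: P(positive) = 0.5, so the number of positives S ~ Bin(8, 0.5).
Step 4: Two-sided exact p-value = sum of Bin(8,0.5) probabilities at or below the observed probability = 0.070312.
Step 5: alpha = 0.1. reject H0.

n_eff = 8, pos = 7, neg = 1, p = 0.070312, reject H0.


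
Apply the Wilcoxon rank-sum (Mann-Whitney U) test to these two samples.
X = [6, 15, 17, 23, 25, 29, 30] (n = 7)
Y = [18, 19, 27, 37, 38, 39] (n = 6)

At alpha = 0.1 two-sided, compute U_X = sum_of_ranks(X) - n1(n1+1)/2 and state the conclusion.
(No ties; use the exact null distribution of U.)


Step 1: Combine and sort all 13 observations; assign midranks.
sorted (value, group): (6,X), (15,X), (17,X), (18,Y), (19,Y), (23,X), (25,X), (27,Y), (29,X), (30,X), (37,Y), (38,Y), (39,Y)
ranks: 6->1, 15->2, 17->3, 18->4, 19->5, 23->6, 25->7, 27->8, 29->9, 30->10, 37->11, 38->12, 39->13
Step 2: Rank sum for X: R1 = 1 + 2 + 3 + 6 + 7 + 9 + 10 = 38.
Step 3: U_X = R1 - n1(n1+1)/2 = 38 - 7*8/2 = 38 - 28 = 10.
       U_Y = n1*n2 - U_X = 42 - 10 = 32.
Step 4: No ties, so the exact null distribution of U (based on enumerating the C(13,7) = 1716 equally likely rank assignments) gives the two-sided p-value.
Step 5: p-value = 0.137529; compare to alpha = 0.1. fail to reject H0.

U_X = 10, p = 0.137529, fail to reject H0 at alpha = 0.1.


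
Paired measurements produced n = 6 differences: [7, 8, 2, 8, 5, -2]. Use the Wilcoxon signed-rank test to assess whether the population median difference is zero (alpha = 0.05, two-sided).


Step 1: Drop any zero differences (none here) and take |d_i|.
|d| = [7, 8, 2, 8, 5, 2]
Step 2: Midrank |d_i| (ties get averaged ranks).
ranks: |7|->4, |8|->5.5, |2|->1.5, |8|->5.5, |5|->3, |2|->1.5
Step 3: Attach original signs; sum ranks with positive sign and with negative sign.
W+ = 4 + 5.5 + 1.5 + 5.5 + 3 = 19.5
W- = 1.5 = 1.5
(Check: W+ + W- = 21 should equal n(n+1)/2 = 21.)
Step 4: Test statistic W = min(W+, W-) = 1.5.
Step 5: Ties in |d|, so use the tie-corrected normal approximation.
        E[W] = n(n+1)/4 = 6*7/4 = 10.5.
        Tie groups: |d|=2 (t=2), |d|=8 (t=2); sum(t^3 - t) = 12.
        Var[W] = n(n+1)(2n+1)/24 - sum(t^3-t)/48 = 546/24 - 12/48 = 22.5.
        z = (W - E[W]) / sqrt(Var[W]) = (1.5 - 10.5) / 4.7434 = -1.8974.
        Two-sided p = 2*Phi(z) = 0.057780.
Step 6: alpha = 0.05. fail to reject H0.

W+ = 19.5, W- = 1.5, W = min = 1.5, p = 0.057780, fail to reject H0.


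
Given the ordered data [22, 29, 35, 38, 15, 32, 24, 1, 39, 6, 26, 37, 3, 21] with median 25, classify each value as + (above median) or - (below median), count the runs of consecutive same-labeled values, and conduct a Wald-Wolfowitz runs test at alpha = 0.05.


Step 1: Compute median = 25; label A = above, B = below.
Labels in order: BAAABABBABAABB  (n_A = 7, n_B = 7)
Step 2: Count runs R = 9.
Step 3: Under H0 (random ordering), E[R] = 2*n_A*n_B/(n_A+n_B) + 1 = 2*7*7/14 + 1 = 8.0000.
        Var[R] = 2*n_A*n_B*(2*n_A*n_B - n_A - n_B) / ((n_A+n_B)^2 * (n_A+n_B-1)) = 8232/2548 = 3.2308.
        SD[R] = 1.7974.
Step 4: Continuity-corrected z = (R - 0.5 - E[R]) / SD[R] = (9 - 0.5 - 8.0000) / 1.7974 = 0.2782.
Step 5: Two-sided p-value via normal approximation = 2*(1 - Phi(|z|)) = 0.780879.
Step 6: alpha = 0.05. fail to reject H0.

R = 9, z = 0.2782, p = 0.780879, fail to reject H0.


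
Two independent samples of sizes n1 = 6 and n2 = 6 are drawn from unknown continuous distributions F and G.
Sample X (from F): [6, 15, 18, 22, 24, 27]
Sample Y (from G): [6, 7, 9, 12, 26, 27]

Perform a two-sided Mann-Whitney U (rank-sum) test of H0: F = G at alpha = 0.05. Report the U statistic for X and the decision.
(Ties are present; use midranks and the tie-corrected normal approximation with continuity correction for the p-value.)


Step 1: Combine and sort all 12 observations; assign midranks.
sorted (value, group): (6,X), (6,Y), (7,Y), (9,Y), (12,Y), (15,X), (18,X), (22,X), (24,X), (26,Y), (27,X), (27,Y)
ranks: 6->1.5, 6->1.5, 7->3, 9->4, 12->5, 15->6, 18->7, 22->8, 24->9, 26->10, 27->11.5, 27->11.5
Step 2: Rank sum for X: R1 = 1.5 + 6 + 7 + 8 + 9 + 11.5 = 43.
Step 3: U_X = R1 - n1(n1+1)/2 = 43 - 6*7/2 = 43 - 21 = 22.
       U_Y = n1*n2 - U_X = 36 - 22 = 14.
Step 4: Ties are present, so use the tie-corrected normal approximation (with continuity correction) for the p-value.
Step 5: p-value = 0.573831; compare to alpha = 0.05. fail to reject H0.

U_X = 22, p = 0.573831, fail to reject H0 at alpha = 0.05.


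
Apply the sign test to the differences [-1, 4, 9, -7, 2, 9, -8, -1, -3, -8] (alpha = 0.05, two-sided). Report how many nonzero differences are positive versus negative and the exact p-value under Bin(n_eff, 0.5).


Step 1: Discard zero differences. Original n = 10; n_eff = number of nonzero differences = 10.
Nonzero differences (with sign): -1, +4, +9, -7, +2, +9, -8, -1, -3, -8
Step 2: Count signs: positive = 4, negative = 6.
Step 3: Under H0: P(positive) = 0.5, so the number of positives S ~ Bin(10, 0.5).
Step 4: Two-sided exact p-value = sum of Bin(10,0.5) probabilities at or below the observed probability = 0.753906.
Step 5: alpha = 0.05. fail to reject H0.

n_eff = 10, pos = 4, neg = 6, p = 0.753906, fail to reject H0.


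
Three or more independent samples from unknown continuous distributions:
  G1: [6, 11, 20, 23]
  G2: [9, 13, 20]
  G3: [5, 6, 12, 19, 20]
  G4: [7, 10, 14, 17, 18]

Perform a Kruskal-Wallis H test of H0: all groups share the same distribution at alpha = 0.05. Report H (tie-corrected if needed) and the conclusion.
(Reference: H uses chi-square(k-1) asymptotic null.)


Step 1: Combine all N = 17 observations and assign midranks.
sorted (value, group, rank): (5,G3,1), (6,G1,2.5), (6,G3,2.5), (7,G4,4), (9,G2,5), (10,G4,6), (11,G1,7), (12,G3,8), (13,G2,9), (14,G4,10), (17,G4,11), (18,G4,12), (19,G3,13), (20,G1,15), (20,G2,15), (20,G3,15), (23,G1,17)
Step 2: Sum ranks within each group.
R_1 = 41.5 (n_1 = 4)
R_2 = 29 (n_2 = 3)
R_3 = 39.5 (n_3 = 5)
R_4 = 43 (n_4 = 5)
Step 3: H = 12/(N(N+1)) * sum(R_i^2/n_i) - 3(N+1)
     = 12/(17*18) * (41.5^2/4 + 29^2/3 + 39.5^2/5 + 43^2/5) - 3*18
     = 0.039216 * 1392.75 - 54
     = 0.617484.
Step 4: Ties present; correction factor C = 1 - 30/(17^3 - 17) = 0.993873. Corrected H = 0.617484 / 0.993873 = 0.621291.
Step 5: Under H0, H ~ chi^2(3); p-value = 0.891542.
Step 6: alpha = 0.05. fail to reject H0.

H = 0.6213, df = 3, p = 0.891542, fail to reject H0.


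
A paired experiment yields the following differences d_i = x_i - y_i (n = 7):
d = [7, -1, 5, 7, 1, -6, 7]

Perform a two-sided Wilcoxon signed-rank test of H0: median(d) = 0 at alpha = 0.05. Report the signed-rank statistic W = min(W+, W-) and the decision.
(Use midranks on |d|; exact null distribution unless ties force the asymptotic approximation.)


Step 1: Drop any zero differences (none here) and take |d_i|.
|d| = [7, 1, 5, 7, 1, 6, 7]
Step 2: Midrank |d_i| (ties get averaged ranks).
ranks: |7|->6, |1|->1.5, |5|->3, |7|->6, |1|->1.5, |6|->4, |7|->6
Step 3: Attach original signs; sum ranks with positive sign and with negative sign.
W+ = 6 + 3 + 6 + 1.5 + 6 = 22.5
W- = 1.5 + 4 = 5.5
(Check: W+ + W- = 28 should equal n(n+1)/2 = 28.)
Step 4: Test statistic W = min(W+, W-) = 5.5.
Step 5: Ties in |d|, so use the tie-corrected normal approximation.
        E[W] = n(n+1)/4 = 7*8/4 = 14.
        Tie groups: |d|=1 (t=2), |d|=7 (t=3); sum(t^3 - t) = 30.
        Var[W] = n(n+1)(2n+1)/24 - sum(t^3-t)/48 = 840/24 - 30/48 = 34.375.
        z = (W - E[W]) / sqrt(Var[W]) = (5.5 - 14) / 5.8630 = -1.4498.
        Two-sided p = 2*Phi(z) = 0.147124.
Step 6: alpha = 0.05. fail to reject H0.

W+ = 22.5, W- = 5.5, W = min = 5.5, p = 0.147124, fail to reject H0.


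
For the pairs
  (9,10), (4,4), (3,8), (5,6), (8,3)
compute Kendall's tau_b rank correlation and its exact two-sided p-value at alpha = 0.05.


Step 1: Enumerate the 10 unordered pairs (i,j) with i<j and classify each by sign(x_j-x_i) * sign(y_j-y_i).
  (1,2):dx=-5,dy=-6->C; (1,3):dx=-6,dy=-2->C; (1,4):dx=-4,dy=-4->C; (1,5):dx=-1,dy=-7->C
  (2,3):dx=-1,dy=+4->D; (2,4):dx=+1,dy=+2->C; (2,5):dx=+4,dy=-1->D; (3,4):dx=+2,dy=-2->D
  (3,5):dx=+5,dy=-5->D; (4,5):dx=+3,dy=-3->D
Step 2: C = 5, D = 5, total pairs = 10.
Step 3: tau = (C - D)/(n(n-1)/2) = (5 - 5)/10 = 0.000000.
Step 4: Exact two-sided p-value (enumerate n! = 120 permutations of y under H0): p = 1.000000.
Step 5: alpha = 0.05. fail to reject H0.

tau_b = 0.0000 (C=5, D=5), p = 1.000000, fail to reject H0.


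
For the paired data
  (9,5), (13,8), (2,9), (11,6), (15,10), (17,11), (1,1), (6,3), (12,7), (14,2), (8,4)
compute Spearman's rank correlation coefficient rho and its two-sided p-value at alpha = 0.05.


Step 1: Rank x and y separately (midranks; no ties here).
rank(x): 9->5, 13->8, 2->2, 11->6, 15->10, 17->11, 1->1, 6->3, 12->7, 14->9, 8->4
rank(y): 5->5, 8->8, 9->9, 6->6, 10->10, 11->11, 1->1, 3->3, 7->7, 2->2, 4->4
Step 2: d_i = R_x(i) - R_y(i); compute d_i^2.
  (5-5)^2=0, (8-8)^2=0, (2-9)^2=49, (6-6)^2=0, (10-10)^2=0, (11-11)^2=0, (1-1)^2=0, (3-3)^2=0, (7-7)^2=0, (9-2)^2=49, (4-4)^2=0
sum(d^2) = 98.
Step 3: rho = 1 - 6*98 / (11*(11^2 - 1)) = 1 - 588/1320 = 0.554545.
Step 4: Under H0, t = rho * sqrt((n-2)/(1-rho^2)) = 1.9992 ~ t(9).
Step 5: Two-sided p-value from the t-distribution with 9 df = 0.076652.
Step 6: alpha = 0.05. fail to reject H0.

rho = 0.5545, p = 0.076652, fail to reject H0 at alpha = 0.05.


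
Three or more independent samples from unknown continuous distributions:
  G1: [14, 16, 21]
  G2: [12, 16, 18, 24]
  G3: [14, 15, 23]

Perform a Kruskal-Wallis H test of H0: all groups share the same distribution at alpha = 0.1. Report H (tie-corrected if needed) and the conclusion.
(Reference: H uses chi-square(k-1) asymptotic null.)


Step 1: Combine all N = 10 observations and assign midranks.
sorted (value, group, rank): (12,G2,1), (14,G1,2.5), (14,G3,2.5), (15,G3,4), (16,G1,5.5), (16,G2,5.5), (18,G2,7), (21,G1,8), (23,G3,9), (24,G2,10)
Step 2: Sum ranks within each group.
R_1 = 16 (n_1 = 3)
R_2 = 23.5 (n_2 = 4)
R_3 = 15.5 (n_3 = 3)
Step 3: H = 12/(N(N+1)) * sum(R_i^2/n_i) - 3(N+1)
     = 12/(10*11) * (16^2/3 + 23.5^2/4 + 15.5^2/3) - 3*11
     = 0.109091 * 303.479 - 33
     = 0.106818.
Step 4: Ties present; correction factor C = 1 - 12/(10^3 - 10) = 0.987879. Corrected H = 0.106818 / 0.987879 = 0.108129.
Step 5: Under H0, H ~ chi^2(2); p-value = 0.947371.
Step 6: alpha = 0.1. fail to reject H0.

H = 0.1081, df = 2, p = 0.947371, fail to reject H0.


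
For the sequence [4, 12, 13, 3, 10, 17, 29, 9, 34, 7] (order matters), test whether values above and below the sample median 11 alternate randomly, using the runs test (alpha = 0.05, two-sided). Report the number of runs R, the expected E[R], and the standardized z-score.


Step 1: Compute median = 11; label A = above, B = below.
Labels in order: BAABBAABAB  (n_A = 5, n_B = 5)
Step 2: Count runs R = 7.
Step 3: Under H0 (random ordering), E[R] = 2*n_A*n_B/(n_A+n_B) + 1 = 2*5*5/10 + 1 = 6.0000.
        Var[R] = 2*n_A*n_B*(2*n_A*n_B - n_A - n_B) / ((n_A+n_B)^2 * (n_A+n_B-1)) = 2000/900 = 2.2222.
        SD[R] = 1.4907.
Step 4: Continuity-corrected z = (R - 0.5 - E[R]) / SD[R] = (7 - 0.5 - 6.0000) / 1.4907 = 0.3354.
Step 5: Two-sided p-value via normal approximation = 2*(1 - Phi(|z|)) = 0.737316.
Step 6: alpha = 0.05. fail to reject H0.

R = 7, z = 0.3354, p = 0.737316, fail to reject H0.


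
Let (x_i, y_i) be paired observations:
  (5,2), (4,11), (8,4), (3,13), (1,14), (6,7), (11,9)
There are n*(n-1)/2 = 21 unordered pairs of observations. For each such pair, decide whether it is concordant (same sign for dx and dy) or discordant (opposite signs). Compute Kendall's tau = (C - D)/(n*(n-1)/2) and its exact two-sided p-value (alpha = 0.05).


Step 1: Enumerate the 21 unordered pairs (i,j) with i<j and classify each by sign(x_j-x_i) * sign(y_j-y_i).
  (1,2):dx=-1,dy=+9->D; (1,3):dx=+3,dy=+2->C; (1,4):dx=-2,dy=+11->D; (1,5):dx=-4,dy=+12->D
  (1,6):dx=+1,dy=+5->C; (1,7):dx=+6,dy=+7->C; (2,3):dx=+4,dy=-7->D; (2,4):dx=-1,dy=+2->D
  (2,5):dx=-3,dy=+3->D; (2,6):dx=+2,dy=-4->D; (2,7):dx=+7,dy=-2->D; (3,4):dx=-5,dy=+9->D
  (3,5):dx=-7,dy=+10->D; (3,6):dx=-2,dy=+3->D; (3,7):dx=+3,dy=+5->C; (4,5):dx=-2,dy=+1->D
  (4,6):dx=+3,dy=-6->D; (4,7):dx=+8,dy=-4->D; (5,6):dx=+5,dy=-7->D; (5,7):dx=+10,dy=-5->D
  (6,7):dx=+5,dy=+2->C
Step 2: C = 5, D = 16, total pairs = 21.
Step 3: tau = (C - D)/(n(n-1)/2) = (5 - 16)/21 = -0.523810.
Step 4: Exact two-sided p-value (enumerate n! = 5040 permutations of y under H0): p = 0.136111.
Step 5: alpha = 0.05. fail to reject H0.

tau_b = -0.5238 (C=5, D=16), p = 0.136111, fail to reject H0.


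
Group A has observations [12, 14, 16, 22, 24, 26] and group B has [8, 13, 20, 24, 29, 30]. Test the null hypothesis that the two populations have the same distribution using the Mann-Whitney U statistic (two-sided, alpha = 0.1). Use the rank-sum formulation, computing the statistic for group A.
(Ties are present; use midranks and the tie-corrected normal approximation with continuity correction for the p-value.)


Step 1: Combine and sort all 12 observations; assign midranks.
sorted (value, group): (8,Y), (12,X), (13,Y), (14,X), (16,X), (20,Y), (22,X), (24,X), (24,Y), (26,X), (29,Y), (30,Y)
ranks: 8->1, 12->2, 13->3, 14->4, 16->5, 20->6, 22->7, 24->8.5, 24->8.5, 26->10, 29->11, 30->12
Step 2: Rank sum for X: R1 = 2 + 4 + 5 + 7 + 8.5 + 10 = 36.5.
Step 3: U_X = R1 - n1(n1+1)/2 = 36.5 - 6*7/2 = 36.5 - 21 = 15.5.
       U_Y = n1*n2 - U_X = 36 - 15.5 = 20.5.
Step 4: Ties are present, so use the tie-corrected normal approximation (with continuity correction) for the p-value.
Step 5: p-value = 0.748349; compare to alpha = 0.1. fail to reject H0.

U_X = 15.5, p = 0.748349, fail to reject H0 at alpha = 0.1.


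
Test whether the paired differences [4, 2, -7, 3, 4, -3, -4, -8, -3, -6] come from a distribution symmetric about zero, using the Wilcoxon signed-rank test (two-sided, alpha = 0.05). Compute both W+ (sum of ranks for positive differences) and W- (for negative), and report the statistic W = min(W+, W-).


Step 1: Drop any zero differences (none here) and take |d_i|.
|d| = [4, 2, 7, 3, 4, 3, 4, 8, 3, 6]
Step 2: Midrank |d_i| (ties get averaged ranks).
ranks: |4|->6, |2|->1, |7|->9, |3|->3, |4|->6, |3|->3, |4|->6, |8|->10, |3|->3, |6|->8
Step 3: Attach original signs; sum ranks with positive sign and with negative sign.
W+ = 6 + 1 + 3 + 6 = 16
W- = 9 + 3 + 6 + 10 + 3 + 8 = 39
(Check: W+ + W- = 55 should equal n(n+1)/2 = 55.)
Step 4: Test statistic W = min(W+, W-) = 16.
Step 5: Ties in |d|, so use the tie-corrected normal approximation.
        E[W] = n(n+1)/4 = 10*11/4 = 27.5.
        Tie groups: |d|=3 (t=3), |d|=4 (t=3); sum(t^3 - t) = 48.
        Var[W] = n(n+1)(2n+1)/24 - sum(t^3-t)/48 = 2310/24 - 48/48 = 95.25.
        z = (W - E[W]) / sqrt(Var[W]) = (16 - 27.5) / 9.7596 = -1.1783.
        Two-sided p = 2*Phi(z) = 0.238667.
Step 6: alpha = 0.05. fail to reject H0.

W+ = 16, W- = 39, W = min = 16, p = 0.238667, fail to reject H0.


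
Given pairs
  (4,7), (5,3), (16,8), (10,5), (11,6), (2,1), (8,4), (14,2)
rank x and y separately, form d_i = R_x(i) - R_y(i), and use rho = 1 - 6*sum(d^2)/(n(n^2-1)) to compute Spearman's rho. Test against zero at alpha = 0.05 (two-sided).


Step 1: Rank x and y separately (midranks; no ties here).
rank(x): 4->2, 5->3, 16->8, 10->5, 11->6, 2->1, 8->4, 14->7
rank(y): 7->7, 3->3, 8->8, 5->5, 6->6, 1->1, 4->4, 2->2
Step 2: d_i = R_x(i) - R_y(i); compute d_i^2.
  (2-7)^2=25, (3-3)^2=0, (8-8)^2=0, (5-5)^2=0, (6-6)^2=0, (1-1)^2=0, (4-4)^2=0, (7-2)^2=25
sum(d^2) = 50.
Step 3: rho = 1 - 6*50 / (8*(8^2 - 1)) = 1 - 300/504 = 0.404762.
Step 4: Under H0, t = rho * sqrt((n-2)/(1-rho^2)) = 1.0842 ~ t(6).
Step 5: Two-sided p-value from the t-distribution with 6 df = 0.319889.
Step 6: alpha = 0.05. fail to reject H0.

rho = 0.4048, p = 0.319889, fail to reject H0 at alpha = 0.05.
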